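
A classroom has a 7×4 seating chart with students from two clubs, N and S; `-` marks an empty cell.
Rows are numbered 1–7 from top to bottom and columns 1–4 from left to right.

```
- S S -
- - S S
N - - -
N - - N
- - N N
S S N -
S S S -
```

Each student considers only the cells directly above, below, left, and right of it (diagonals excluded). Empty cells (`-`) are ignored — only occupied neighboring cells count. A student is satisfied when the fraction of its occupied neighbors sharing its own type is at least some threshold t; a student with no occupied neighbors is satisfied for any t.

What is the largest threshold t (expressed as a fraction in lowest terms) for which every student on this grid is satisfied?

1/3

(1,2)S 1/1
(1,3)S 2/2
(2,3)S 2/2
(2,4)S 1/1
(3,1)N 1/1
(4,1)N 1/1
(4,4)N 1/1
(5,3)N 2/2
(5,4)N 2/2
(6,1)S 2/2
(6,2)S 2/3
(6,3)N 1/3
(7,1)S 2/2
(7,2)S 3/3
(7,3)S 1/2
The smallest same-type fraction is 1/3 at (6,3), which reduces to 1/3. Any threshold above that leaves this student unsatisfied.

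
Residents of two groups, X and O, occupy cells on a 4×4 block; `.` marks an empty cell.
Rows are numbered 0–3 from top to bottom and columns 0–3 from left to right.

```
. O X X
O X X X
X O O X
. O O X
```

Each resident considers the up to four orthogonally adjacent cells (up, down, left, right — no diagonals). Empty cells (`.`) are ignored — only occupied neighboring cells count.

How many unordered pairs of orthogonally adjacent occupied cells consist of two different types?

9

Scan each occupied cell's neighbors to the right and below so each pair is counted once.
Row 0: O(0,1)–X(0,2)≠ O(0,1)–X(1,1)≠ X(0,2)–X(0,3)= X(0,2)–X(1,2)= X(0,3)–X(1,3)=  → 2/5 unlike.
Row 1: O(1,0)–X(1,1)≠ O(1,0)–X(2,0)≠ X(1,1)–X(1,2)= X(1,1)–O(2,1)≠ X(1,2)–X(1,3)= X(1,2)–O(2,2)≠ X(1,3)–X(2,3)=  → 4/7 unlike.
Row 2: X(2,0)–O(2,1)≠ O(2,1)–O(2,2)= O(2,1)–O(3,1)= O(2,2)–X(2,3)≠ O(2,2)–O(3,2)= X(2,3)–X(3,3)=  → 2/6 unlike.
Row 3: O(3,1)–O(3,2)= O(3,2)–X(3,3)≠  → 1/2 unlike.
Total adjacent occupied pairs: 20; unlike-type pairs: 9.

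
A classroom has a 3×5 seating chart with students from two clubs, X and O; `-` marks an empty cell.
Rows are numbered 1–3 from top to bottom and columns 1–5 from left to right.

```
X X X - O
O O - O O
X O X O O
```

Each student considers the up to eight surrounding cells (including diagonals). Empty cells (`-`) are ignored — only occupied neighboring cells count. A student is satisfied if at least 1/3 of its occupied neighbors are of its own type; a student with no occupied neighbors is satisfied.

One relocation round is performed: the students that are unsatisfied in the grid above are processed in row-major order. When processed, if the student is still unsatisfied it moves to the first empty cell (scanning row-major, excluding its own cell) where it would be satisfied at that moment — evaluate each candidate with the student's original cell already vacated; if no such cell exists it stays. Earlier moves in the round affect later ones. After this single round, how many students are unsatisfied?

Initially unsatisfied (in order): (2,2), (3,1), (3,3).
  (2,2) → (1,4).
  (3,1) → (2,2).
  (3,3) → (2,3).
Resulting grid:
X X X O O
O X X O O
- O - O O
Unsatisfied now: (2,1).

1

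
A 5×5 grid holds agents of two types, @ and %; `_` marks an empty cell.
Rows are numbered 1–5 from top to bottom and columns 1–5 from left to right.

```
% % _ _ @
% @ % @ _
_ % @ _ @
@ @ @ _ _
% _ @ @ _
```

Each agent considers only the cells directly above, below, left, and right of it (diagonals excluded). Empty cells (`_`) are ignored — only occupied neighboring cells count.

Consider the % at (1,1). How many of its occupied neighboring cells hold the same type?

2

Occupied neighbors of (1,1): (2,1)=%, (1,2)=%.
Same type (%): 2 of 2.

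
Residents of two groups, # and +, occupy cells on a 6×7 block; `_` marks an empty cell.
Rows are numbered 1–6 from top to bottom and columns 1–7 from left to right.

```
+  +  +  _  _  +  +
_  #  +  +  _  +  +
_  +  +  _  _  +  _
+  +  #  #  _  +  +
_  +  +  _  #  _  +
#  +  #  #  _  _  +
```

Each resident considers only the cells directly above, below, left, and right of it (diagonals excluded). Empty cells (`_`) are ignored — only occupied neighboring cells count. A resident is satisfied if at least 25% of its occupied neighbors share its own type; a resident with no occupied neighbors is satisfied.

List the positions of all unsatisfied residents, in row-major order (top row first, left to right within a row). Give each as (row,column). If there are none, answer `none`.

(2,2), (6,1)

(1,1)+ 1/1 ok
(1,2)+ 2/3 ok
(1,3)+ 2/2 ok
(1,6)+ 2/2 ok
(1,7)+ 2/2 ok
(2,2)# 0/3 unhappy
(2,3)+ 3/4 ok
(2,4)+ 1/1 ok
(2,6)+ 3/3 ok
(2,7)+ 2/2 ok
(3,2)+ 2/3 ok
(3,3)+ 2/3 ok
(3,6)+ 2/2 ok
(4,1)+ 1/1 ok
(4,2)+ 3/4 ok
(4,3)# 1/4 ok
(4,4)# 1/1 ok
(4,6)+ 2/2 ok
(4,7)+ 2/2 ok
(5,2)+ 3/3 ok
(5,3)+ 1/3 ok
(5,5)# 0/0 ok
(5,7)+ 2/2 ok
(6,1)# 0/1 unhappy
(6,2)+ 1/3 ok
(6,3)# 1/3 ok
(6,4)# 1/1 ok
(6,7)+ 1/1 ok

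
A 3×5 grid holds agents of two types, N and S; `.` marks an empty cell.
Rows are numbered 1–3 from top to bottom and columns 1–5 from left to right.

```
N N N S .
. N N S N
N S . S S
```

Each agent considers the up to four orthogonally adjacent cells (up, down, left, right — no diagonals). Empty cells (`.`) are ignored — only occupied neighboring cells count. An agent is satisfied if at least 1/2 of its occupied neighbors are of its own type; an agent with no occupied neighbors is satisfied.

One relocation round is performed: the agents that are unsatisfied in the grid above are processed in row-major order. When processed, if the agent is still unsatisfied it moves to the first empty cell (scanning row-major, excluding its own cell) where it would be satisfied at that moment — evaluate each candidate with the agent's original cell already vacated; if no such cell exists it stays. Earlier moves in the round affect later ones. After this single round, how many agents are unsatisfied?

Initially unsatisfied (in order): (2,5), (3,1), (3,2).
  (2,5) → (2,1).
  (3,1): now satisfied by earlier moves; stays.
  (3,2) → (1,5).
Resulting grid:
N N N S S
N N N S .
N . . S S
All satisfied now.

0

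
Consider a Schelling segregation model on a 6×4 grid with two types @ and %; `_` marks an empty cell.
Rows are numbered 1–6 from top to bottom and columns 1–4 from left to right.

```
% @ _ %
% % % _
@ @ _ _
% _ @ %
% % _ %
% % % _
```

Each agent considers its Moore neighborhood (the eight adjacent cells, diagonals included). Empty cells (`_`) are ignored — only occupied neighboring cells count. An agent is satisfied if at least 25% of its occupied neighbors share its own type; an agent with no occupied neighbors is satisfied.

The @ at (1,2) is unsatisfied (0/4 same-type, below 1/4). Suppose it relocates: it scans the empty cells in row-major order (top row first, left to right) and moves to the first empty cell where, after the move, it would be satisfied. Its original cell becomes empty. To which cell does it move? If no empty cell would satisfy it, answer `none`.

(3,3)

Vacating (1,2). Empty cells in order:
  (1,3): 0/3 same-type → still unsatisfied.
  (2,4): 0/2 same-type → still unsatisfied.
  (3,3): 2/5 same-type → satisfied — stop here.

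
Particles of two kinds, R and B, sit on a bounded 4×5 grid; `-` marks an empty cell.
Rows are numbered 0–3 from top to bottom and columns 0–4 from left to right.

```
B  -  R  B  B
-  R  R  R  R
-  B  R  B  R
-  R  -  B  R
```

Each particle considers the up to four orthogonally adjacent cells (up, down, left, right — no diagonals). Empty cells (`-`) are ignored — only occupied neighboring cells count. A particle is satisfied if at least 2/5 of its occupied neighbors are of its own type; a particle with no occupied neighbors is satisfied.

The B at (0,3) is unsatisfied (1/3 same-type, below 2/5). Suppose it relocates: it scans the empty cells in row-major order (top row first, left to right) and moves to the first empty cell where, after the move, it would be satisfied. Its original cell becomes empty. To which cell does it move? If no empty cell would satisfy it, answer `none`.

Vacating (0,3). Empty cells in order:
  (0,1): 1/3 same-type → still unsatisfied.
  (1,0): 1/2 same-type → satisfied — stop here.

(1,0)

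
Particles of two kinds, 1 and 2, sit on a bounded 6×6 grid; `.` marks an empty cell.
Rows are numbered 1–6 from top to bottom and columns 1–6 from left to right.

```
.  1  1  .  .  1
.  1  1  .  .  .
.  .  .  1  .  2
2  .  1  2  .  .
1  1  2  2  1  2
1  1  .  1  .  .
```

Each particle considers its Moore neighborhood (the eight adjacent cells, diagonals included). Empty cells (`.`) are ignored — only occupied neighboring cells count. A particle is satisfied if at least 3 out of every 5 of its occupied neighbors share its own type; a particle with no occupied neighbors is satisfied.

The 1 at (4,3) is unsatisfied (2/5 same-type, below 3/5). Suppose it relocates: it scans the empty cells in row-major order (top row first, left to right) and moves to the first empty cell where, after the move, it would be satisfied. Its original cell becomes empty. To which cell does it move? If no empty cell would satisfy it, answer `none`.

(1,1)

Vacating (4,3). Empty cells in order:
  (1,1): 2/2 same-type → satisfied — stop here.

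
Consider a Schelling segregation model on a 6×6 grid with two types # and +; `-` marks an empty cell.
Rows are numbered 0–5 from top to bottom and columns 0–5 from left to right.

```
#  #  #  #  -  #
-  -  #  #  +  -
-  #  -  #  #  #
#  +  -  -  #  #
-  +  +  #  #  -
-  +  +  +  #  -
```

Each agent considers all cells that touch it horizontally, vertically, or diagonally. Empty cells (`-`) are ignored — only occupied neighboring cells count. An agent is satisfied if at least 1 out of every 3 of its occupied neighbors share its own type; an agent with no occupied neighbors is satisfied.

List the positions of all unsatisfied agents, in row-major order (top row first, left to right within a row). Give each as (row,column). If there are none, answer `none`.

(0,5), (1,4)

(0,0)# 1/1 ok
(0,1)# 3/3 ok
(0,2)# 4/4 ok
(0,3)# 3/4 ok
(0,5)# 0/1 unhappy
(1,2)# 6/6 ok
(1,3)# 5/6 ok
(1,4)+ 0/6 unhappy
(2,1)# 2/3 ok
(2,3)# 4/5 ok
(2,4)# 5/6 ok
(2,5)# 3/4 ok
(3,0)# 1/3 ok
(3,1)+ 2/4 ok
(3,4)# 6/6 ok
(3,5)# 4/4 ok
(4,1)+ 4/5 ok
(4,2)+ 5/6 ok
(4,3)# 3/6 ok
(4,4)# 4/5 ok
(5,1)+ 3/3 ok
(5,2)+ 4/5 ok
(5,3)+ 2/5 ok
(5,4)# 2/3 ok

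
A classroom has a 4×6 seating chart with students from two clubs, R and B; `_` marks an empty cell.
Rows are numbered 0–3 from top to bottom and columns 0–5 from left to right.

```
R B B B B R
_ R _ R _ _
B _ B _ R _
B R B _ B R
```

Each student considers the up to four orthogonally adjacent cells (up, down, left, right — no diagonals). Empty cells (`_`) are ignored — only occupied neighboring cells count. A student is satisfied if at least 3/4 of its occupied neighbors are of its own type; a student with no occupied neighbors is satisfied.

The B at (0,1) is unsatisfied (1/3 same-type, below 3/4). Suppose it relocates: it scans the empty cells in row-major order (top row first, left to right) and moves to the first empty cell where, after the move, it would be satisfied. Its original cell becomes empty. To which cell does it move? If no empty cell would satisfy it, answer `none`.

Vacating (0,1). Empty cells in order:
  (1,0): 1/3 same-type → still unsatisfied.
  (1,2): 2/4 same-type → still unsatisfied.
  (1,4): 1/3 same-type → still unsatisfied.
  (1,5): 0/1 same-type → still unsatisfied.
  (2,1): 2/4 same-type → still unsatisfied.
  (2,3): 1/3 same-type → still unsatisfied.
  (2,5): 0/2 same-type → still unsatisfied.
  (3,3): 2/2 same-type → satisfied — stop here.

(3,3)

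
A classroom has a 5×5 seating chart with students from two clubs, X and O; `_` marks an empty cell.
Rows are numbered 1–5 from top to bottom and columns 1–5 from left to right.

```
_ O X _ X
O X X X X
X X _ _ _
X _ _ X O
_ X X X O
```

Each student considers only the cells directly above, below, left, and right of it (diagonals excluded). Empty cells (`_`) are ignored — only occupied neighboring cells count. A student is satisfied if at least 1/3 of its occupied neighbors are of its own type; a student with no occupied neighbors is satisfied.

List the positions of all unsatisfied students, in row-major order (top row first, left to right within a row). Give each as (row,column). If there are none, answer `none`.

Row 1: (1,2)O 0/2 ✗ · (1,3)X 1/2 ✓ · (1,5)X 1/1 ✓
Row 2: (2,1)O 0/2 ✗ · (2,2)X 2/4 ✓ · (2,3)X 3/3 ✓ · (2,4)X 2/2 ✓ · (2,5)X 2/2 ✓
Row 3: (3,1)X 2/3 ✓ · (3,2)X 2/2 ✓
Row 4: (4,1)X 1/1 ✓ · (4,4)X 1/2 ✓ · (4,5)O 1/2 ✓
Row 5: (5,2)X 1/1 ✓ · (5,3)X 2/2 ✓ · (5,4)X 2/3 ✓ · (5,5)O 1/2 ✓

(1,2), (2,1)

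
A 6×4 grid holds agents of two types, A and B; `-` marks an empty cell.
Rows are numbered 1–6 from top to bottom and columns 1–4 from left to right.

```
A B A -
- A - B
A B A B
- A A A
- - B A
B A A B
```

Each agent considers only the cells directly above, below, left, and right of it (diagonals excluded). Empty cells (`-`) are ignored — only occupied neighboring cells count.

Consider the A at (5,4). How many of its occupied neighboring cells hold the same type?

1

Occupied neighbors of (5,4): (4,4)=A, (6,4)=B, (5,3)=B.
Same type (A): 1 of 3.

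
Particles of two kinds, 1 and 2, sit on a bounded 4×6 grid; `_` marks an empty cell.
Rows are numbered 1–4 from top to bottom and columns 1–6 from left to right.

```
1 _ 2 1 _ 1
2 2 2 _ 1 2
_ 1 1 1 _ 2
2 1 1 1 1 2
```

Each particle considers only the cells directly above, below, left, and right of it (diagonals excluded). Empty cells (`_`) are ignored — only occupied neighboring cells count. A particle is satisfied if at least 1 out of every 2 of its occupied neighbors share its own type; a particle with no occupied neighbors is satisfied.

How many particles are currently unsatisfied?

(1,1)1 0/1 unhappy
(1,3)2 1/2 ok
(1,4)1 0/1 unhappy
(1,6)1 0/1 unhappy
(2,1)2 1/2 ok
(2,2)2 2/3 ok
(2,3)2 2/3 ok
(2,5)1 0/1 unhappy
(2,6)2 1/3 unhappy
(3,2)1 2/3 ok
(3,3)1 3/4 ok
(3,4)1 2/2 ok
(3,6)2 2/2 ok
(4,1)2 0/1 unhappy
(4,2)1 2/3 ok
(4,3)1 3/3 ok
(4,4)1 3/3 ok
(4,5)1 1/2 ok
(4,6)2 1/2 ok
Unsatisfied: (1,1), (1,4), (1,6), (2,5), (2,6), (4,1) — 6 in total.

6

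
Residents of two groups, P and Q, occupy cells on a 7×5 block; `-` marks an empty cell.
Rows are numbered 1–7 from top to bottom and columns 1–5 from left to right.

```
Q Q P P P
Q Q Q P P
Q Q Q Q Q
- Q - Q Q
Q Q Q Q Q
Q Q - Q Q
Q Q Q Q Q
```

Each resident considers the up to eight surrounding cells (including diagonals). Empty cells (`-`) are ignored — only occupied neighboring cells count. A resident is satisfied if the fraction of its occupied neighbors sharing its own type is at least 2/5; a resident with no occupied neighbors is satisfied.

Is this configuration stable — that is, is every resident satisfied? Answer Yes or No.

Yes

Row 1: (1,1)Q 3/3 satisfied · (1,2)Q 4/5 satisfied · (1,3)P 2/5 satisfied · (1,4)P 4/5 satisfied · (1,5)P 3/3 satisfied
Row 2: (2,1)Q 5/5 satisfied · (2,2)Q 7/8 satisfied · (2,3)Q 5/8 satisfied · (2,4)P 4/8 satisfied · (2,5)P 3/5 satisfied
Row 3: (3,1)Q 4/4 satisfied · (3,2)Q 6/6 satisfied · (3,3)Q 6/7 satisfied · (3,4)Q 5/7 satisfied · (3,5)Q 3/5 satisfied
Row 4: (4,2)Q 6/6 satisfied · (4,4)Q 7/7 satisfied · (4,5)Q 5/5 satisfied
Row 5: (5,1)Q 4/4 satisfied · (5,2)Q 5/5 satisfied · (5,3)Q 6/6 satisfied · (5,4)Q 6/6 satisfied · (5,5)Q 5/5 satisfied
Row 6: (6,1)Q 5/5 satisfied · (6,2)Q 7/7 satisfied · (6,4)Q 7/7 satisfied · (6,5)Q 5/5 satisfied
Row 7: (7,1)Q 3/3 satisfied · (7,2)Q 4/4 satisfied · (7,3)Q 4/4 satisfied · (7,4)Q 4/4 satisfied · (7,5)Q 3/3 satisfied
All meet the threshold, so the configuration is stable.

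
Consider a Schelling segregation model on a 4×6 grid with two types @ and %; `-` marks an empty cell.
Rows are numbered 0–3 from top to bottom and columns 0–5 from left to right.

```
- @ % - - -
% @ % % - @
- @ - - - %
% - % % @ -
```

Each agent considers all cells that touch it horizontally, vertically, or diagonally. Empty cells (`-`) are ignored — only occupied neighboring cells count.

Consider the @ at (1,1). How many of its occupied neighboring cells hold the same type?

2

Occupied neighbors of (1,1): (0,1)=@, (0,2)=%, (1,0)=%, (1,2)=%, (2,1)=@.
Same type (@): 2 of 5.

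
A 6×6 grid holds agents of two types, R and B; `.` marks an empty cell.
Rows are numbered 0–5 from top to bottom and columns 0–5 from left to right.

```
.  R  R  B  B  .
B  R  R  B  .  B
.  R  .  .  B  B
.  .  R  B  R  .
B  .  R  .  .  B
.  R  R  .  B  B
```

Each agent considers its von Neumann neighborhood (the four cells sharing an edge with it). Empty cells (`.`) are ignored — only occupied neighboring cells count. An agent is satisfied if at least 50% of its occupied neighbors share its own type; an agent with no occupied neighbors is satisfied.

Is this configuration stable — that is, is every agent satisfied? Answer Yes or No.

(0,1)R 2/2 satisfied
(0,2)R 2/3 satisfied
(0,3)B 2/3 satisfied
(0,4)B 1/1 satisfied
(1,0)B 0/1 not
(1,1)R 3/4 satisfied
(1,2)R 2/3 satisfied
(1,3)B 1/2 satisfied
(1,5)B 1/1 satisfied
(2,1)R 1/1 satisfied
(2,4)B 1/2 satisfied
(2,5)B 2/2 satisfied
(3,2)R 1/2 satisfied
(3,3)B 0/2 not
(3,4)R 0/2 not
(4,0)B 0/0 satisfied
(4,2)R 2/2 satisfied
(4,5)B 1/1 satisfied
(5,1)R 1/1 satisfied
(5,2)R 2/2 satisfied
(5,4)B 1/1 satisfied
(5,5)B 2/2 satisfied
For instance (1,0) has only 0/1 same-type neighbors, below 1/2.

No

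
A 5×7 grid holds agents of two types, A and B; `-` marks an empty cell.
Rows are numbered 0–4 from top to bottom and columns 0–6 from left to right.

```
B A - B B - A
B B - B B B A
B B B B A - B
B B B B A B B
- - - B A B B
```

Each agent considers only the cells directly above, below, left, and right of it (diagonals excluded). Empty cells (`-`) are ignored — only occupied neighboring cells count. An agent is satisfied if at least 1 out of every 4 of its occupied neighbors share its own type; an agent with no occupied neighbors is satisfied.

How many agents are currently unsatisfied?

(0,0)B 1/2 ✓
(0,1)A 0/2 ✗
(0,3)B 2/2 ✓
(0,4)B 2/2 ✓
(0,6)A 1/1 ✓
(1,0)B 3/3 ✓
(1,1)B 2/3 ✓
(1,3)B 3/3 ✓
(1,4)B 3/4 ✓
(1,5)B 1/2 ✓
(1,6)A 1/3 ✓
(2,0)B 3/3 ✓
(2,1)B 4/4 ✓
(2,2)B 3/3 ✓
(2,3)B 3/4 ✓
(2,4)A 1/3 ✓
(2,6)B 1/2 ✓
(3,0)B 2/2 ✓
(3,1)B 3/3 ✓
(3,2)B 3/3 ✓
(3,3)B 3/4 ✓
(3,4)A 2/4 ✓
(3,5)B 2/3 ✓
(3,6)B 3/3 ✓
(4,3)B 1/2 ✓
(4,4)A 1/3 ✓
(4,5)B 2/3 ✓
(4,6)B 2/2 ✓
Unsatisfied: (0,1) — 1 in total.

1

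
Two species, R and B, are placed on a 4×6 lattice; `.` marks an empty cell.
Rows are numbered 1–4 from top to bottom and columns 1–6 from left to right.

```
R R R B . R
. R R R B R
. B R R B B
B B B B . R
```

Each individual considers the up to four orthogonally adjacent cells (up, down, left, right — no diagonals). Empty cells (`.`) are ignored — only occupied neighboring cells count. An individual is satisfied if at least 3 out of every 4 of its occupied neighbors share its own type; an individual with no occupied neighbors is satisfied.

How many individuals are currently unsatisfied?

Row 1: (1,1)R 1/1 ok · (1,2)R 3/3 ok · (1,3)R 2/3 unhappy · (1,4)B 0/2 unhappy · (1,6)R 1/1 ok
Row 2: (2,2)R 2/3 unhappy · (2,3)R 4/4 ok · (2,4)R 2/4 unhappy · (2,5)B 1/3 unhappy · (2,6)R 1/3 unhappy
Row 3: (3,2)B 1/3 unhappy · (3,3)R 2/4 unhappy · (3,4)R 2/4 unhappy · (3,5)B 2/3 unhappy · (3,6)B 1/3 unhappy
Row 4: (4,1)B 1/1 ok · (4,2)B 3/3 ok · (4,3)B 2/3 unhappy · (4,4)B 1/2 unhappy · (4,6)R 0/1 unhappy
Unsatisfied: (1,3), (1,4), (2,2), (2,4), (2,5), (2,6), (3,2), (3,3), (3,4), (3,5), (3,6), (4,3), (4,4), (4,6) — 14 in total.

14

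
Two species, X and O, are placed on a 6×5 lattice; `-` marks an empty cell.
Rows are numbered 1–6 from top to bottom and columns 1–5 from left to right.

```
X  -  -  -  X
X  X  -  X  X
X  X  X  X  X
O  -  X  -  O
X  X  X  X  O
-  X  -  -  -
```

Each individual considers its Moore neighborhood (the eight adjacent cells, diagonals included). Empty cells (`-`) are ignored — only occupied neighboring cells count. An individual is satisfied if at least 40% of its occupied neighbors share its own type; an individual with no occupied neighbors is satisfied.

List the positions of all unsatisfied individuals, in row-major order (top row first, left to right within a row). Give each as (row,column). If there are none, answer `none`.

(4,1), (4,5)

Row 1: (1,1)X 2/2 satisfied · (1,5)X 2/2 satisfied
Row 2: (2,1)X 4/4 satisfied · (2,2)X 5/5 satisfied · (2,4)X 5/5 satisfied · (2,5)X 4/4 satisfied
Row 3: (3,1)X 3/4 satisfied · (3,2)X 5/6 satisfied · (3,3)X 5/5 satisfied · (3,4)X 5/6 satisfied · (3,5)X 3/4 satisfied
Row 4: (4,1)O 0/4 not · (4,3)X 6/6 satisfied · (4,5)O 1/4 not
Row 5: (5,1)X 2/3 satisfied · (5,2)X 4/5 satisfied · (5,3)X 4/4 satisfied · (5,4)X 2/4 satisfied · (5,5)O 1/2 satisfied
Row 6: (6,2)X 3/3 satisfied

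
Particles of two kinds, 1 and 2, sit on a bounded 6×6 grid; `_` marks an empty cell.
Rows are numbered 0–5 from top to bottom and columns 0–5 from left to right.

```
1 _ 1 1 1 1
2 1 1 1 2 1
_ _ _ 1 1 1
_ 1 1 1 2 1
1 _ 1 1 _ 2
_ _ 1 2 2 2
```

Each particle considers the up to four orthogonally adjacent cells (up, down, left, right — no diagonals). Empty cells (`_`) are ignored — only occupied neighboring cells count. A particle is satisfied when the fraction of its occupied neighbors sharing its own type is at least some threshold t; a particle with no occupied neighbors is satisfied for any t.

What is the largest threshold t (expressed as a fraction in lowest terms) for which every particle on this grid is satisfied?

0/1

Row 0: (0,0)1 0/1 · (0,2)1 2/2 · (0,3)1 3/3 · (0,4)1 2/3 · (0,5)1 2/2
Row 1: (1,0)2 0/2 · (1,1)1 1/2 · (1,2)1 3/3 · (1,3)1 3/4 · (1,4)2 0/4 · (1,5)1 2/3
Row 2: (2,3)1 3/3 · (2,4)1 2/4 · (2,5)1 3/3
Row 3: (3,1)1 1/1 · (3,2)1 3/3 · (3,3)1 3/4 · (3,4)2 0/3 · (3,5)1 1/3
Row 4: (4,0)1 — no occupied neighbors · (4,2)1 3/3 · (4,3)1 2/3 · (4,5)2 1/2
Row 5: (5,2)1 1/2 · (5,3)2 1/3 · (5,4)2 2/2 · (5,5)2 2/2
The smallest same-type fraction is 0/1 at (0,0), which reduces to 0/1. Any threshold above that leaves this particle unsatisfied.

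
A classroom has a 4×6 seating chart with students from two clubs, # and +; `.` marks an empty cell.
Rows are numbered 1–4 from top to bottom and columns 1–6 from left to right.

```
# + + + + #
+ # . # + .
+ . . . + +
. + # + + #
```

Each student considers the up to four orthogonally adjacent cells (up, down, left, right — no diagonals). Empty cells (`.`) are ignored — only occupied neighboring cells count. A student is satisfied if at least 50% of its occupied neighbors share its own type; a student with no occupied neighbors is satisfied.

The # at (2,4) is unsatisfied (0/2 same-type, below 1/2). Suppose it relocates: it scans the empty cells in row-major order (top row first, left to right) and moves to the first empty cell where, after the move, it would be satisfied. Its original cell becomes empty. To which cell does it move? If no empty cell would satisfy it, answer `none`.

(2,3)

Vacating (2,4). Empty cells in order:
  (2,3): 1/2 same-type → satisfied — stop here.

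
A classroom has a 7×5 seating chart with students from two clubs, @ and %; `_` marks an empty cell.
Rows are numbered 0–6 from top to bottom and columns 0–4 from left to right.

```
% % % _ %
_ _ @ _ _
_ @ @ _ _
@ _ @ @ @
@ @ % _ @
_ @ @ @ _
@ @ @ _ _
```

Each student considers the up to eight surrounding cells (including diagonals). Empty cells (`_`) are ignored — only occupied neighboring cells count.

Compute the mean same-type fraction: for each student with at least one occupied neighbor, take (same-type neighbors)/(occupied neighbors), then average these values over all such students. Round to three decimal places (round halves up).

Row 0: (0,0)% 1/1 · (0,1)% 2/3 · (0,2)% 1/2 · (0,4)% — no occupied neighbors
Row 1: (1,2)@ 2/4
Row 2: (2,1)@ 4/4 · (2,2)@ 4/4
Row 3: (3,0)@ 3/3 · (3,2)@ 4/5 · (3,3)@ 4/5 · (3,4)@ 2/2
Row 4: (4,0)@ 3/3 · (4,1)@ 5/6 · (4,2)% 0/6 · (4,4)@ 3/3
Row 5: (5,1)@ 6/7 · (5,2)@ 5/6 · (5,3)@ 3/4
Row 6: (6,0)@ 2/2 · (6,1)@ 4/4 · (6,2)@ 4/4
Sum over 20 students: 1/1 + 2/3 + 1/2 + 2/4 + 4/4 + 4/4 + 3/3 + 4/5 + 4/5 + 2/2 + 3/3 + 5/6 + 0/6 + 3/3 + 6/7 + 5/6 + 3/4 + 2/2 + 4/4 + 4/4 = 6947/420; mean = 6947/420 ÷ 20 = 6947/8400 = 0.827023… → 0.827.

0.827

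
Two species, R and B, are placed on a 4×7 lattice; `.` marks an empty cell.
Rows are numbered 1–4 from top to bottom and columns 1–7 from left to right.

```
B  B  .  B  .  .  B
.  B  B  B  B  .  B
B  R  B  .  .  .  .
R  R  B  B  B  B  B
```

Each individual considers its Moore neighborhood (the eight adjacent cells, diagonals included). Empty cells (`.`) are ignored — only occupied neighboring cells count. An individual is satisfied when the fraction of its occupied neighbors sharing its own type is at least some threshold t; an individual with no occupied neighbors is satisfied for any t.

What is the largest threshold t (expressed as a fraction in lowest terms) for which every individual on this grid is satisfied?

Row 1: (1,1)B 2/2 · (1,2)B 3/3 · (1,4)B 3/3 · (1,7)B 1/1
Row 2: (2,2)B 5/6 · (2,3)B 5/6 · (2,4)B 4/4 · (2,5)B 2/2 · (2,7)B 1/1
Row 3: (3,1)B 1/4 · (3,2)R 2/7 · (3,3)B 5/7
Row 4: (4,1)R 2/3 · (4,2)R 2/5 · (4,3)B 2/4 · (4,4)B 3/3 · (4,5)B 2/2 · (4,6)B 2/2 · (4,7)B 1/1
The smallest same-type fraction is 1/4 at (3,1), which reduces to 1/4. Any threshold above that leaves this individual unsatisfied.

1/4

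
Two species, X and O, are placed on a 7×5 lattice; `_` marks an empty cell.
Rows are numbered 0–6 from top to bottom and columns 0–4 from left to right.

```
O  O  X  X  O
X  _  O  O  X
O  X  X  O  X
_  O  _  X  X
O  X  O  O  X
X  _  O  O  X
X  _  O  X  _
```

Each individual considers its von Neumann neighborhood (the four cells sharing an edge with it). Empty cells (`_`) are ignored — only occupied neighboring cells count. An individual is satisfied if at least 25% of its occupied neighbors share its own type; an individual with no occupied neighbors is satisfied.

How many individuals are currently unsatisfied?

(0,0)O 1/2 ok
(0,1)O 1/2 ok
(0,2)X 1/3 ok
(0,3)X 1/3 ok
(0,4)O 0/2 unhappy
(1,0)X 0/2 unhappy
(1,2)O 1/3 ok
(1,3)O 2/4 ok
(1,4)X 1/3 ok
(2,0)O 0/2 unhappy
(2,1)X 1/3 ok
(2,2)X 1/3 ok
(2,3)O 1/4 ok
(2,4)X 2/3 ok
(3,1)O 0/2 unhappy
(3,3)X 1/3 ok
(3,4)X 3/3 ok
(4,0)O 0/2 unhappy
(4,1)X 0/3 unhappy
(4,2)O 2/3 ok
(4,3)O 2/4 ok
(4,4)X 2/3 ok
(5,0)X 1/2 ok
(5,2)O 3/3 ok
(5,3)O 2/4 ok
(5,4)X 1/2 ok
(6,0)X 1/1 ok
(6,2)O 1/2 ok
(6,3)X 0/2 unhappy
Unsatisfied: (0,4), (1,0), (2,0), (3,1), (4,0), (4,1), (6,3) — 7 in total.

7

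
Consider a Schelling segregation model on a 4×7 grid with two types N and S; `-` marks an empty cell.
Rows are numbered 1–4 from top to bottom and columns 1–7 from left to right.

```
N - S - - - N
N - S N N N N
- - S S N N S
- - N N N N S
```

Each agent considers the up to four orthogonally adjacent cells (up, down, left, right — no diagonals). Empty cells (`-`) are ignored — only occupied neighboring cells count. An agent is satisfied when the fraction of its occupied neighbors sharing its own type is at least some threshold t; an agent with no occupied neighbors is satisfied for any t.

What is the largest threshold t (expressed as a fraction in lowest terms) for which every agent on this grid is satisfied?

Row 1: (1,1)N 1/1 · (1,3)S 1/1 · (1,7)N 1/1
Row 2: (2,1)N 1/1 · (2,3)S 2/3 · (2,4)N 1/3 · (2,5)N 3/3 · (2,6)N 3/3 · (2,7)N 2/3
Row 3: (3,3)S 2/3 · (3,4)S 1/4 · (3,5)N 3/4 · (3,6)N 3/4 · (3,7)S 1/3
Row 4: (4,3)N 1/2 · (4,4)N 2/3 · (4,5)N 3/3 · (4,6)N 2/3 · (4,7)S 1/2
The smallest same-type fraction is 1/4 at (3,4), which reduces to 1/4. Any threshold above that leaves this agent unsatisfied.

1/4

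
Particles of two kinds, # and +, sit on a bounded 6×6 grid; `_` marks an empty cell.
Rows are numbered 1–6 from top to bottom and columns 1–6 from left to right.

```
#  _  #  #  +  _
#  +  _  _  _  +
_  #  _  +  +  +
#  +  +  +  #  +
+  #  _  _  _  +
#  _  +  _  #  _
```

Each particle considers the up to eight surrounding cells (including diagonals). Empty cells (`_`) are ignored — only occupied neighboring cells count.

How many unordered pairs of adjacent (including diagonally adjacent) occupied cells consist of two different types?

21

Scan each occupied cell's neighbors to the right and below (and the two forward diagonals) so each pair is counted once.
From row 1: 3 unlike of 6 pairs (running 3/6).
From row 2: 2 unlike of 5 pairs (running 5/11).
From row 3: 5 unlike of 13 pairs (running 10/24).
From row 4: 7 unlike of 12 pairs (running 17/36).
From row 5: 4 unlike of 5 pairs (running 21/41).
Total adjacent occupied pairs: 41; unlike-type pairs: 21.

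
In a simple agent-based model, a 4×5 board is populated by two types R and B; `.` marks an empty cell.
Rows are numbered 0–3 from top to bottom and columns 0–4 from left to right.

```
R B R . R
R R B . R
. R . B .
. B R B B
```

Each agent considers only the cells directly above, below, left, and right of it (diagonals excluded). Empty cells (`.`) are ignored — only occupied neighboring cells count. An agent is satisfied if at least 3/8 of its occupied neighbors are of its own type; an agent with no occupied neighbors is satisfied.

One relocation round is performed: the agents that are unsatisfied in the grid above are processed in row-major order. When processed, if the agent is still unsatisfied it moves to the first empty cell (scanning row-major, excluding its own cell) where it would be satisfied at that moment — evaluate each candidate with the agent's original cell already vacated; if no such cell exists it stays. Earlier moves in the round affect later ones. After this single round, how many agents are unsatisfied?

0

Initially unsatisfied (in order): (0,1), (0,2), (1,2), (3,1), (3,2).
  (0,1) → (1,3).
  (0,2) → (0,1).
  (1,2): now satisfied by earlier moves; stays.
  (3,1) → (0,2).
  (3,2) → (2,0).
Resulting grid:
R R B . R
R R B B R
R R . B .
. . . B B
All satisfied now.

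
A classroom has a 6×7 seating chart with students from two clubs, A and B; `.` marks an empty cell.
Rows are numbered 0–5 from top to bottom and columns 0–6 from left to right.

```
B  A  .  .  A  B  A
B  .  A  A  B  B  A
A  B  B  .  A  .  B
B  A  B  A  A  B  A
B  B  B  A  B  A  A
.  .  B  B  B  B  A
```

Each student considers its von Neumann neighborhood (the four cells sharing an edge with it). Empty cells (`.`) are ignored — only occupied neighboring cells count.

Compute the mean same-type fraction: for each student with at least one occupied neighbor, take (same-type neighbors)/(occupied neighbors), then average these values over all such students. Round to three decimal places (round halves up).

Row 0: (0,0)B 1/2 · (0,1)A 0/1 · (0,4)A 0/2 · (0,5)B 1/3 · (0,6)A 1/2
Row 1: (1,0)B 1/2 · (1,2)A 1/2 · (1,3)A 1/2 · (1,4)B 1/4 · (1,5)B 2/3 · (1,6)A 1/3
Row 2: (2,0)A 0/3 · (2,1)B 1/3 · (2,2)B 2/3 · (2,4)A 1/2 · (2,6)B 0/2
Row 3: (3,0)B 1/3 · (3,1)A 0/4 · (3,2)B 2/4 · (3,3)A 2/3 · (3,4)A 2/4 · (3,5)B 0/3 · (3,6)A 1/3
Row 4: (4,0)B 2/2 · (4,1)B 2/3 · (4,2)B 3/4 · (4,3)A 1/4 · (4,4)B 1/4 · (4,5)A 1/4 · (4,6)A 3/3
Row 5: (5,2)B 2/2 · (5,3)B 2/3 · (5,4)B 3/3 · (5,5)B 1/3 · (5,6)A 1/2
Sum over 35 students: 1/2 + 0/1 + 0/2 + 1/3 + 1/2 + 1/2 + 1/2 + 1/2 + 1/4 + 2/3 + 1/3 + 0/3 + 1/3 + 2/3 + 1/2 + 0/2 + 1/3 + 0/4 + 2/4 + 2/3 + 2/4 + 0/3 + 1/3 + 2/2 + 2/3 + 3/4 + 1/4 + 1/4 + 1/4 + 3/3 + 2/2 + 2/3 + 3/3 + 1/3 + 1/2 = 187/12; mean = 187/12 ÷ 35 = 187/420 = 0.445238… → 0.445.

0.445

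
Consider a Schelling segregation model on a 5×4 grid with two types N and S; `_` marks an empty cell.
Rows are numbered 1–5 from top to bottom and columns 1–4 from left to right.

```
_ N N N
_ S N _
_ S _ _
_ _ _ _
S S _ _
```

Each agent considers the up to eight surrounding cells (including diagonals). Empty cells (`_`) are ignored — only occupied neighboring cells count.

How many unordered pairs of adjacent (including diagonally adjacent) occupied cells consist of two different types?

4

Scan each occupied cell's neighbors to the right and below (and the two forward diagonals) so each pair is counted once.
From row 1: 2 unlike of 7 pairs (running 2/7).
From row 2: 2 unlike of 3 pairs (running 4/10).
From row 5: 0 unlike of 1 pairs (running 4/11).
Total adjacent occupied pairs: 11; unlike-type pairs: 4.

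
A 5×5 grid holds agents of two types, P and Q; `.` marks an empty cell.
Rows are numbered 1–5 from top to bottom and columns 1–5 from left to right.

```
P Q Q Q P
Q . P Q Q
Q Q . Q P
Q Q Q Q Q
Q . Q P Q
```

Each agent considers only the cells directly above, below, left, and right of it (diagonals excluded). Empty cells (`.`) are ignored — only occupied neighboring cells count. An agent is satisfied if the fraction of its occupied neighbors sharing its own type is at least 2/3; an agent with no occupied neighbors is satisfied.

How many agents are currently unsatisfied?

Row 1: (1,1)P 0/2 unhappy · (1,2)Q 1/2 unhappy · (1,3)Q 2/3 ok · (1,4)Q 2/3 ok · (1,5)P 0/2 unhappy
Row 2: (2,1)Q 1/2 unhappy · (2,3)P 0/2 unhappy · (2,4)Q 3/4 ok · (2,5)Q 1/3 unhappy
Row 3: (3,1)Q 3/3 ok · (3,2)Q 2/2 ok · (3,4)Q 2/3 ok · (3,5)P 0/3 unhappy
Row 4: (4,1)Q 3/3 ok · (4,2)Q 3/3 ok · (4,3)Q 3/3 ok · (4,4)Q 3/4 ok · (4,5)Q 2/3 ok
Row 5: (5,1)Q 1/1 ok · (5,3)Q 1/2 unhappy · (5,4)P 0/3 unhappy · (5,5)Q 1/2 unhappy
Unsatisfied: (1,1), (1,2), (1,5), (2,1), (2,3), (2,5), (3,5), (5,3), (5,4), (5,5) — 10 in total.

10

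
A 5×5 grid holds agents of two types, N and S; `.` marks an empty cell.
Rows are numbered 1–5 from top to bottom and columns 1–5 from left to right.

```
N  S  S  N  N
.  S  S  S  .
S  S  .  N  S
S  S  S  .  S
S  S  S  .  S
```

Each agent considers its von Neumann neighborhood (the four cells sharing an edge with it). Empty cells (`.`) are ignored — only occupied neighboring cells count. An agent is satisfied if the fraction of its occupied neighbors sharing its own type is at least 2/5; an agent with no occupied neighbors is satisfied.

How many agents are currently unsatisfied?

4

(1,1)N 0/1 unhappy
(1,2)S 2/3 ok
(1,3)S 2/3 ok
(1,4)N 1/3 unhappy
(1,5)N 1/1 ok
(2,2)S 3/3 ok
(2,3)S 3/3 ok
(2,4)S 1/3 unhappy
(3,1)S 2/2 ok
(3,2)S 3/3 ok
(3,4)N 0/2 unhappy
(3,5)S 1/2 ok
(4,1)S 3/3 ok
(4,2)S 4/4 ok
(4,3)S 2/2 ok
(4,5)S 2/2 ok
(5,1)S 2/2 ok
(5,2)S 3/3 ok
(5,3)S 2/2 ok
(5,5)S 1/1 ok
Unsatisfied: (1,1), (1,4), (2,4), (3,4) — 4 in total.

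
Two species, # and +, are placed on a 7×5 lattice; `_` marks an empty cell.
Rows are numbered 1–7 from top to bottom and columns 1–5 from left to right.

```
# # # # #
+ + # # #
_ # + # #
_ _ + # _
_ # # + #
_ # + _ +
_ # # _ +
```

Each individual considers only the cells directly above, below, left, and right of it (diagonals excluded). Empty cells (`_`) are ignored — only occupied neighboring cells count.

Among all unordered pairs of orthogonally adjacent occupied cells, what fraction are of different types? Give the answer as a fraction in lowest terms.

4/9

Scan each occupied cell's neighbors to the right and below so each pair is counted once.
From row 1: 2 unlike of 9 pairs (running 2/9).
From row 2: 3 unlike of 8 pairs (running 5/17).
From row 3: 2 unlike of 5 pairs (running 7/22).
From row 4: 3 unlike of 3 pairs (running 10/25).
From row 5: 4 unlike of 6 pairs (running 14/31).
From row 6: 2 unlike of 4 pairs (running 16/35).
From row 7: 0 unlike of 1 pairs (running 16/36).
Total adjacent occupied pairs: 36; unlike-type pairs: 16.
16/36 reduces to 4/9.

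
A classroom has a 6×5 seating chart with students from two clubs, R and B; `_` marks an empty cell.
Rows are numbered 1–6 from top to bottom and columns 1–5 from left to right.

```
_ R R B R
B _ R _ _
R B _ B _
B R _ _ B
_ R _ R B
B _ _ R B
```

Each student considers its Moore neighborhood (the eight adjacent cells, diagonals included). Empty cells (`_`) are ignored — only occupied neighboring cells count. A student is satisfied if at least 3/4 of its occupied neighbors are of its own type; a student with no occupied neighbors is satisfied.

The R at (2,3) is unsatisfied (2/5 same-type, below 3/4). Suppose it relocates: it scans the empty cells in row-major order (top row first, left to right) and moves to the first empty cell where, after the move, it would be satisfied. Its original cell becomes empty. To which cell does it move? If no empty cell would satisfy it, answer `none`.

Vacating (2,3). Empty cells in order:
  (1,1): 1/2 same-type → still unsatisfied.
  (2,2): 3/5 same-type → still unsatisfied.
  (2,4): 2/4 same-type → still unsatisfied.
  (2,5): 1/3 same-type → still unsatisfied.
  (3,3): 1/3 same-type → still unsatisfied.
  (3,5): 0/2 same-type → still unsatisfied.
  (4,3): 3/5 same-type → still unsatisfied.
  (4,4): 1/4 same-type → still unsatisfied.
  (5,1): 2/4 same-type → still unsatisfied.
  (5,3): 4/4 same-type → satisfied — stop here.

(5,3)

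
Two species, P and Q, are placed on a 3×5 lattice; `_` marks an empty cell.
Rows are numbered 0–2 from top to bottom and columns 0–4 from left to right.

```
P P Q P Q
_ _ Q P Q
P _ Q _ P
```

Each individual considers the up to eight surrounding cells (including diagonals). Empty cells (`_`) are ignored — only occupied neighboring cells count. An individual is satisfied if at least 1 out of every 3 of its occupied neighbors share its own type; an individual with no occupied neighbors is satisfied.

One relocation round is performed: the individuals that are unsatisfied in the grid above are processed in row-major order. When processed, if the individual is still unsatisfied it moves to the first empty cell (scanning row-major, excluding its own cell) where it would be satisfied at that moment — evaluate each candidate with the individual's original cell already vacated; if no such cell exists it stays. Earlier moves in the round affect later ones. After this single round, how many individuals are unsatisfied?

1

Initially unsatisfied (in order): (0,2), (0,3), (1,3), (1,4).
  (0,2) → (1,1).
  (0,3) → (0,2).
  (1,3): now satisfied by earlier moves; stays.
  (1,4): now satisfied by earlier moves; stays.
Resulting grid:
P P P _ Q
_ Q Q P Q
P _ Q _ P
Unsatisfied now: (2,0).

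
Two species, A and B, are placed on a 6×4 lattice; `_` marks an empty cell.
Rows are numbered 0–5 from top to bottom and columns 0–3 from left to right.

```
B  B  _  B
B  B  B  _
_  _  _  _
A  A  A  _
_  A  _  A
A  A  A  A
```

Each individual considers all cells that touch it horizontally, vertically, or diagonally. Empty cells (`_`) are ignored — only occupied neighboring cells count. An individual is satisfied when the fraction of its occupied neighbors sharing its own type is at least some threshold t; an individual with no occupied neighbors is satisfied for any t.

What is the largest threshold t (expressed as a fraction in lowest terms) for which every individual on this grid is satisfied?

1/1

Row 0: (0,0)B 3/3 · (0,1)B 4/4 · (0,3)B 1/1
Row 1: (1,0)B 3/3 · (1,1)B 4/4 · (1,2)B 3/3
Row 3: (3,0)A 2/2 · (3,1)A 3/3 · (3,2)A 3/3
Row 4: (4,1)A 6/6 · (4,3)A 3/3
Row 5: (5,0)A 2/2 · (5,1)A 3/3 · (5,2)A 4/4 · (5,3)A 2/2
The smallest same-type fraction is 3/3 at (0,0), which reduces to 1/1. Any threshold above that leaves this individual unsatisfied.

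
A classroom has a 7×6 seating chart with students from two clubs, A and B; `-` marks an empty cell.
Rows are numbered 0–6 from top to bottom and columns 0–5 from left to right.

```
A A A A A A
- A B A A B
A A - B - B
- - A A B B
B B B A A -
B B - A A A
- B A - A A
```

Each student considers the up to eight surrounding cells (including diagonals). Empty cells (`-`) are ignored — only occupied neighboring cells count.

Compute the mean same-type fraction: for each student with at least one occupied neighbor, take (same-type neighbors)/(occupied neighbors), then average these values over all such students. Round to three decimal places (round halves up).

0.712

(0,0)A 2/2
(0,1)A 3/4
(0,2)A 4/5
(0,3)A 4/5
(0,4)A 4/5
(0,5)A 2/3
(1,1)A 5/6
(1,2)B 1/7
(1,3)A 4/6
(1,4)A 4/7
(1,5)B 1/4
(2,0)A 2/2
(2,1)A 3/4
(2,3)B 2/6
(2,5)B 3/4
(3,2)A 3/6
(3,3)A 3/6
(3,4)B 3/6
(3,5)B 2/3
(4,0)B 3/3
(4,1)B 4/5
(4,2)B 2/6
(4,3)A 5/7
(4,4)A 5/7
(5,0)B 4/4
(5,1)B 5/6
(5,3)A 5/6
(5,4)A 6/6
(5,5)A 4/4
(6,1)B 2/3
(6,2)A 1/3
(6,4)A 4/4
(6,5)A 3/3
Sum over 33 students: 2/2 + 3/4 + 4/5 + 4/5 + 4/5 + 2/3 + 5/6 + 1/7 + 4/6 + 4/7 + 1/4 + 2/2 + 3/4 + 2/6 + 3/4 + 3/6 + 3/6 + 3/6 + 2/3 + 3/3 + 4/5 + 2/6 + 5/7 + 5/7 + 4/4 + 5/6 + 5/6 + 6/6 + 4/4 + 2/3 + 1/3 + 4/4 + 3/3 = 4937/210; mean = 4937/210 ÷ 33 = 4937/6930 = 0.712409… → 0.712.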